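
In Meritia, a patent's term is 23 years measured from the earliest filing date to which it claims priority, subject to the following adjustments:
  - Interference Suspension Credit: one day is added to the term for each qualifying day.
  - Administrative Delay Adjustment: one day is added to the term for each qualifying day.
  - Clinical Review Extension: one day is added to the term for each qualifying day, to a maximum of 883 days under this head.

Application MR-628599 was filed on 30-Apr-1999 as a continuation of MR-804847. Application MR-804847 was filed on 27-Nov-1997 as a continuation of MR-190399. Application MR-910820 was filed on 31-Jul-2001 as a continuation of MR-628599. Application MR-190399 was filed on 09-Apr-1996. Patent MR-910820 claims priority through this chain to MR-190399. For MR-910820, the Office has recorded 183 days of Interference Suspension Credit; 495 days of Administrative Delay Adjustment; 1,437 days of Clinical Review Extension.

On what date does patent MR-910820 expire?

Earliest priority filing: 9 April 1996.
Base term: 9 April 1996 + 23 years → 9 April 2019.
Interference Suspension Credit: +183 days → 9 October 2019.
Administrative Delay Adjustment: +495 days → 15 February 2021.
Clinical Review Extension: 1437 days claimed exceeds the 883-day cap, so +883 days → 18 July 2023.

July 18, 2023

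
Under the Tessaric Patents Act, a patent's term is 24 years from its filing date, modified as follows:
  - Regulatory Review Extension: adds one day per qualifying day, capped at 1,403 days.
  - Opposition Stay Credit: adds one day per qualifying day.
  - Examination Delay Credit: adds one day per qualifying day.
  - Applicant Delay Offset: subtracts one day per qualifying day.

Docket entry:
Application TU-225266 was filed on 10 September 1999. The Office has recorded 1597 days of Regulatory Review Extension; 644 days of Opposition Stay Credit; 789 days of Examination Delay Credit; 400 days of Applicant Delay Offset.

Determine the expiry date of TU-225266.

2030-05-12

Base term: filing date + 24 years → 10 September 2023.
Regulatory Review Extension: 1597 days claimed exceeds the 1403-day cap, so +1403 days → 14 July 2027.
Opposition Stay Credit: +644 days → 18 April 2029.
Examination Delay Credit: +789 days → 16 June 2031.
Applicant Delay Offset: −400 days → 12 May 2030.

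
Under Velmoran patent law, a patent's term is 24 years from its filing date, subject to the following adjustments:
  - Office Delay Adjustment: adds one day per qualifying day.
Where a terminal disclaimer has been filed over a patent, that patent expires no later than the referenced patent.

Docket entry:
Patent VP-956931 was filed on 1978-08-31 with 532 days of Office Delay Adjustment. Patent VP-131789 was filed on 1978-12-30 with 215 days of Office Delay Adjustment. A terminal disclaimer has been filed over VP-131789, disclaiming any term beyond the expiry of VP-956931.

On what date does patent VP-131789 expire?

2003-08-02

Natural term of VP-131789:
  Base: filing + 24 years → 30 December 2002.
  Office Delay Adjustment: +215 days → 2 August 2003.
Expiry of referenced patent VP-956931:
  Base: filing + 24 years → 31 August 2002.
  Office Delay Adjustment: +532 days → 14 February 2004.
Terminal disclaimer: VP-131789 expires on the earlier of 2 August 2003 and 14 February 2004.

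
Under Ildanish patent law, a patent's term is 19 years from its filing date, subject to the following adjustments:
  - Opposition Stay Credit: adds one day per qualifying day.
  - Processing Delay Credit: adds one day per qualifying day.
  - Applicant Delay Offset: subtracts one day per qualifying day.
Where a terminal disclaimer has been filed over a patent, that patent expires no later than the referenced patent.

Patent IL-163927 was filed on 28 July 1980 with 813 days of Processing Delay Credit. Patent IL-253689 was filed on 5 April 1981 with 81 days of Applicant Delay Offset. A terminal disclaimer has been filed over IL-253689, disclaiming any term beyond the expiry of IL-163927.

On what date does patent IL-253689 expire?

Natural term of IL-253689:
  Base: filing + 19 years → 5 April 2000.
  Applicant Delay Offset: −81 days → 15 January 2000.
Expiry of referenced patent IL-163927:
  Base: filing + 19 years → 28 July 1999.
  Processing Delay Credit: +813 days → 18 October 2001.
Terminal disclaimer: IL-253689 expires on the earlier of 15 January 2000 and 18 October 2001.

2000-01-15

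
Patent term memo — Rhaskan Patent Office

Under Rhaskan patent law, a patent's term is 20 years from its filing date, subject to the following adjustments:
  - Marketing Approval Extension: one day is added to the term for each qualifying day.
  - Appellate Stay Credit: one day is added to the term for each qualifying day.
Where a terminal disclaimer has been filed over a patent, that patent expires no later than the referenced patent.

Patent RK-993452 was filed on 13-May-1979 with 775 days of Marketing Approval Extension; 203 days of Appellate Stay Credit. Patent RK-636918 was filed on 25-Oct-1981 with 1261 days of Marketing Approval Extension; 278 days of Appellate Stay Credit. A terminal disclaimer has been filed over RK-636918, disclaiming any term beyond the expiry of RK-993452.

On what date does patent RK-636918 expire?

Natural term of RK-636918:
  Base: filing + 20 years → 25 October 2001.
  Marketing Approval Extension: +1261 days → 8 April 2005.
  Appellate Stay Credit: +278 days → 11 January 2006.
Expiry of referenced patent RK-993452:
  Base: filing + 20 years → 13 May 1999.
  Marketing Approval Extension: +775 days → 26 June 2001.
  Appellate Stay Credit: +203 days → 15 January 2002.
Terminal disclaimer: RK-636918 expires on the earlier of 11 January 2006 and 15 January 2002.

2002-01-15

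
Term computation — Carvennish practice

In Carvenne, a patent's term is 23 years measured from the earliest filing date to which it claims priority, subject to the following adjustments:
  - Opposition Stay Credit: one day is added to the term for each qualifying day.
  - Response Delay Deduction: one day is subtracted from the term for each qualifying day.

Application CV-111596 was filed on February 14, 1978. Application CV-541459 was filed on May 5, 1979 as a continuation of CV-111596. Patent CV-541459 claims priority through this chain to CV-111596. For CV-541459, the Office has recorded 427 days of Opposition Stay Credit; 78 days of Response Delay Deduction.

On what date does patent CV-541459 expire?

2002-01-29

Earliest priority filing: 14 February 1978.
Base term: 14 February 1978 + 23 years → 14 February 2001.
Opposition Stay Credit: +427 days → 17 April 2002.
Response Delay Deduction: −78 days → 29 January 2002.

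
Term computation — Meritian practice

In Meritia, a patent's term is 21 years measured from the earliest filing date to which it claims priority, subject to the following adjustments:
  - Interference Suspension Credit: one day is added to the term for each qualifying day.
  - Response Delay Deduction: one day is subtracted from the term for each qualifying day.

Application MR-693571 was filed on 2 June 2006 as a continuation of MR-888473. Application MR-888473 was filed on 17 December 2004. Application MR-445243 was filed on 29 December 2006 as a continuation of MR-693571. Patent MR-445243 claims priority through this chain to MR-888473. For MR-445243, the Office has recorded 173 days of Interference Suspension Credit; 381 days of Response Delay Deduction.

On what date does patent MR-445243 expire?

Earliest priority filing: 17 December 2004.
Base term: 17 December 2004 + 21 years → 17 December 2025.
Interference Suspension Credit: +173 days → 8 June 2026.
Response Delay Deduction: −381 days → 23 May 2025.

May 23, 2025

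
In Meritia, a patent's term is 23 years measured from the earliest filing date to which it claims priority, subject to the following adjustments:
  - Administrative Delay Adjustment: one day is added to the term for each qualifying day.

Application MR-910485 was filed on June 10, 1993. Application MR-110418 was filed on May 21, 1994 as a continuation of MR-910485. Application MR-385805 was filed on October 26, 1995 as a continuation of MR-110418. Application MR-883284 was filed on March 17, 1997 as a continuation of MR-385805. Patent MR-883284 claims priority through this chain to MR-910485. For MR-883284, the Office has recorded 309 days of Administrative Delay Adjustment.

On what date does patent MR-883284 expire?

2017-04-15

Earliest priority filing: 10 June 1993.
Base term: 10 June 1993 + 23 years → 10 June 2016.
Administrative Delay Adjustment: +309 days → 15 April 2017.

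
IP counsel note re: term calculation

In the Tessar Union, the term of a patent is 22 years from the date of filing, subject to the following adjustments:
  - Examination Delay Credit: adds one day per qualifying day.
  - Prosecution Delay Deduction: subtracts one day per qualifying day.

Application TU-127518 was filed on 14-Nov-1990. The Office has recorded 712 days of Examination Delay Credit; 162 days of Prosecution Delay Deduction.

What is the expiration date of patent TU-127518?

Base term: filing date + 22 years → 14 November 2012.
Examination Delay Credit: +712 days → 27 October 2014.
Prosecution Delay Deduction: −162 days → 18 May 2014.

2014-05-18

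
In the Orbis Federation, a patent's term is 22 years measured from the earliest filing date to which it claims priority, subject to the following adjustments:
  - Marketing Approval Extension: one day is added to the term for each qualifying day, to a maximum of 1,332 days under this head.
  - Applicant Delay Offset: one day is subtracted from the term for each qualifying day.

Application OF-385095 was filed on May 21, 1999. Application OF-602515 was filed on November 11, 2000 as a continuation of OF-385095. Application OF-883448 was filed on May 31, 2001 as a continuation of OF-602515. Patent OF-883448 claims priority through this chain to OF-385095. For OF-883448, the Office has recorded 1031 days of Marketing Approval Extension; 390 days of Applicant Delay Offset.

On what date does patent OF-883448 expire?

Earliest priority filing: 21 May 1999.
Base term: 21 May 1999 + 22 years → 21 May 2021.
Marketing Approval Extension: 1031 days (within the 1332-day cap) → +1031 days → 17 March 2024.
Applicant Delay Offset: −390 days → 21 February 2023.

February 21, 2023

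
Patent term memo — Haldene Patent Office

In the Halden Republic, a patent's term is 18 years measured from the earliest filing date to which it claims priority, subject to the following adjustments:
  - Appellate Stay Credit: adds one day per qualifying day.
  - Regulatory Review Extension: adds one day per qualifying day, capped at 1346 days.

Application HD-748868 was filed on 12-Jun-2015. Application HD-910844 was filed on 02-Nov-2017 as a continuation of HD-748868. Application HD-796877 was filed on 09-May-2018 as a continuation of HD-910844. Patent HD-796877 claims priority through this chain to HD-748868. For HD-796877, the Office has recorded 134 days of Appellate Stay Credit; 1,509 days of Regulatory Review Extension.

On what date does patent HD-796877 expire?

Earliest priority filing: 12 June 2015.
Base term: 12 June 2015 + 18 years → 12 June 2033.
Appellate Stay Credit: +134 days → 24 October 2033.
Regulatory Review Extension: 1509 days claimed exceeds the 1346-day cap, so +1346 days → 1 July 2037.

2037-07-01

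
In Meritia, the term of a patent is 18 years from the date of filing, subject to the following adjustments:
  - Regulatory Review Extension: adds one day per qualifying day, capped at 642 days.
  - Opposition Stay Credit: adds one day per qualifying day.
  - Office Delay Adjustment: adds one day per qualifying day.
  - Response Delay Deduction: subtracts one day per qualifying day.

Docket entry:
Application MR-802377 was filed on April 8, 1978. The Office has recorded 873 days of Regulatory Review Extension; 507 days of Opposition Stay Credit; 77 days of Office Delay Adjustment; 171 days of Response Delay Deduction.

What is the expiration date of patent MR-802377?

February 27, 1999

Base term: filing date + 18 years → 8 April 1996.
Regulatory Review Extension: 873 days claimed exceeds the 642-day cap, so +642 days → 10 January 1998.
Opposition Stay Credit: +507 days → 1 June 1999.
Office Delay Adjustment: +77 days → 17 August 1999.
Response Delay Deduction: −171 days → 27 February 1999.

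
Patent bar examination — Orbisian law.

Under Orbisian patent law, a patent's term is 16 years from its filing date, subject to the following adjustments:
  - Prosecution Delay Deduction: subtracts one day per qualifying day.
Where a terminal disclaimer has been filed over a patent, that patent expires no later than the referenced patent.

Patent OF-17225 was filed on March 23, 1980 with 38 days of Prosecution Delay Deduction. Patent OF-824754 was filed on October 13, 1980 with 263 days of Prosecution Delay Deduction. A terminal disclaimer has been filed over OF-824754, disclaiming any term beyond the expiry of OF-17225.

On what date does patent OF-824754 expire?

1996-01-24

Natural term of OF-824754:
  Base: filing + 16 years → 13 October 1996.
  Prosecution Delay Deduction: −263 days → 24 January 1996.
Expiry of referenced patent OF-17225:
  Base: filing + 16 years → 23 March 1996.
  Prosecution Delay Deduction: −38 days → 14 February 1996.
Terminal disclaimer: OF-824754 expires on the earlier of 24 January 1996 and 14 February 1996.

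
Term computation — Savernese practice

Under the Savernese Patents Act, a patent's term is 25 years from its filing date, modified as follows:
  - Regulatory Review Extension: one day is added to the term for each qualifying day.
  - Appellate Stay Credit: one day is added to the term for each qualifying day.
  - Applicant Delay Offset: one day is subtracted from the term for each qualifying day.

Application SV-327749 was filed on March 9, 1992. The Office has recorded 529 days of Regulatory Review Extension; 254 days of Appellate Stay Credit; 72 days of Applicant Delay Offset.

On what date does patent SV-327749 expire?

2019-02-18

Base term: filing date + 25 years → 9 March 2017.
Regulatory Review Extension: +529 days → 20 August 2018.
Appellate Stay Credit: +254 days → 1 May 2019.
Applicant Delay Offset: −72 days → 18 February 2019.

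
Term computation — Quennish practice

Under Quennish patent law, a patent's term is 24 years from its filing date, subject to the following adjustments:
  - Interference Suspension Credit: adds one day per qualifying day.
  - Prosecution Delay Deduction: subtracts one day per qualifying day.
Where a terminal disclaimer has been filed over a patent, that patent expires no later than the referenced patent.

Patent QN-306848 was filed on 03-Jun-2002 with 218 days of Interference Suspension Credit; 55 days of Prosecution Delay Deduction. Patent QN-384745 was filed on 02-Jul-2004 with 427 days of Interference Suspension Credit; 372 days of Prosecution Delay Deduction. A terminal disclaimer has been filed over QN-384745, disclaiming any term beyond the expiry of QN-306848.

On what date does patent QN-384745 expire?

Natural term of QN-384745:
  Base: filing + 24 years → 2 July 2028.
  Interference Suspension Credit: +427 days → 2 September 2029.
  Prosecution Delay Deduction: −372 days → 26 August 2028.
Expiry of referenced patent QN-306848:
  Base: filing + 24 years → 3 June 2026.
  Interference Suspension Credit: +218 days → 7 January 2027.
  Prosecution Delay Deduction: −55 days → 13 November 2026.
Terminal disclaimer: QN-384745 expires on the earlier of 26 August 2028 and 13 November 2026.

2026-11-13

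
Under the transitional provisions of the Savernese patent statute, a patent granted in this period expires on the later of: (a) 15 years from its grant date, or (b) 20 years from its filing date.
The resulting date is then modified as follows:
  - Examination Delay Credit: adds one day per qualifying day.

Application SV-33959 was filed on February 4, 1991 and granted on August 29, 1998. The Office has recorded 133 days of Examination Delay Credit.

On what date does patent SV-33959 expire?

(a) grant + 15 years → 29 August 2013.
(b) filing + 20 years → 4 February 2011.
Later of the two: 29 August 2013.
Examination Delay Credit: +133 days → 9 January 2014.

January 9, 2014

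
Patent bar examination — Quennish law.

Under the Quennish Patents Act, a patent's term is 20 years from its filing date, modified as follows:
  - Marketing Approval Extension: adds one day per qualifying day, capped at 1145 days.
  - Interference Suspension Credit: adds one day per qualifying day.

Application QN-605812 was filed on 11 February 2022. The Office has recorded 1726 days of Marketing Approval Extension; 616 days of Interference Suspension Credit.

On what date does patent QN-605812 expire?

December 8, 2046

Base term: filing date + 20 years → 11 February 2042.
Marketing Approval Extension: 1726 days claimed exceeds the 1145-day cap, so +1145 days → 1 April 2045.
Interference Suspension Credit: +616 days → 8 December 2046.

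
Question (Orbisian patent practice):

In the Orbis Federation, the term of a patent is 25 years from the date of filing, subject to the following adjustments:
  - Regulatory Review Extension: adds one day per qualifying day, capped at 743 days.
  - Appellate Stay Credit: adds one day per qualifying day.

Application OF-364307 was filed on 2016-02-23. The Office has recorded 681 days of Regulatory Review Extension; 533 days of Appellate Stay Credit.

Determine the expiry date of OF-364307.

2044-06-21

Base term: filing date + 25 years → 23 February 2041.
Regulatory Review Extension: 681 days (within the 743-day cap) → +681 days → 5 January 2043.
Appellate Stay Credit: +533 days → 21 June 2044.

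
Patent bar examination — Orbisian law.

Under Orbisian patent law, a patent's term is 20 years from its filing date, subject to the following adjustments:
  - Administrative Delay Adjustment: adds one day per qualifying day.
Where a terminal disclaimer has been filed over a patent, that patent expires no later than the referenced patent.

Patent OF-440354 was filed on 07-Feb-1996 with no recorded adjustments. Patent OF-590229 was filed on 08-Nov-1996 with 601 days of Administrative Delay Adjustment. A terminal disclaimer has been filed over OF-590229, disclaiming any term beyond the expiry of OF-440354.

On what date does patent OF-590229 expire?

Natural term of OF-590229:
  Base: filing + 20 years → 8 November 2016.
  Administrative Delay Adjustment: +601 days → 2 July 2018.
Expiry of referenced patent OF-440354:
  Base: filing + 20 years → 7 February 2016.
Terminal disclaimer: OF-590229 expires on the earlier of 2 July 2018 and 7 February 2016.

February 7, 2016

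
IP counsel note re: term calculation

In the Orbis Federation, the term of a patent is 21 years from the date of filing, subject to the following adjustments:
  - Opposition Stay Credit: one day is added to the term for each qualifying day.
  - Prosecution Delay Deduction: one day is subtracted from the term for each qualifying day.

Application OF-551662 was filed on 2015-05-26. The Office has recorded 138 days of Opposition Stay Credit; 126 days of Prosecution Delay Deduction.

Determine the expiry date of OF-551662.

2036-06-07

Base term: filing date + 21 years → 26 May 2036.
Opposition Stay Credit: +138 days → 11 October 2036.
Prosecution Delay Deduction: −126 days → 7 June 2036.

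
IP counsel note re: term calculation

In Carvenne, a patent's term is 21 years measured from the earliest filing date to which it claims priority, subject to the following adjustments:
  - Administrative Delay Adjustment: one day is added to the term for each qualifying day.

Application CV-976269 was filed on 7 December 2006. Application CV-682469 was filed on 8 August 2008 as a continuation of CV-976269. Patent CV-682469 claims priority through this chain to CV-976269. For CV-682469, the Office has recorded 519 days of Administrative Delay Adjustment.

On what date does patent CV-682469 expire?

2029-05-09

Earliest priority filing: 7 December 2006.
Base term: 7 December 2006 + 21 years → 7 December 2027.
Administrative Delay Adjustment: +519 days → 9 May 2029.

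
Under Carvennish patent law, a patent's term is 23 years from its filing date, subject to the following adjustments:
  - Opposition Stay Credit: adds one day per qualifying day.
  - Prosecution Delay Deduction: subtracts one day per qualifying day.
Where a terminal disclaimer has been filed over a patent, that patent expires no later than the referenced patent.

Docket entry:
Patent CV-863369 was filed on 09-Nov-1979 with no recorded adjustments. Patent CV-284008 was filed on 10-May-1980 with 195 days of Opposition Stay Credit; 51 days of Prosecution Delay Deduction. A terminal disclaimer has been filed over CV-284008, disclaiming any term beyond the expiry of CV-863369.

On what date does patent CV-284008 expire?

2002-11-09

Natural term of CV-284008:
  Base: filing + 23 years → 10 May 2003.
  Opposition Stay Credit: +195 days → 21 November 2003.
  Prosecution Delay Deduction: −51 days → 1 October 2003.
Expiry of referenced patent CV-863369:
  Base: filing + 23 years → 9 November 2002.
Terminal disclaimer: CV-284008 expires on the earlier of 1 October 2003 and 9 November 2002.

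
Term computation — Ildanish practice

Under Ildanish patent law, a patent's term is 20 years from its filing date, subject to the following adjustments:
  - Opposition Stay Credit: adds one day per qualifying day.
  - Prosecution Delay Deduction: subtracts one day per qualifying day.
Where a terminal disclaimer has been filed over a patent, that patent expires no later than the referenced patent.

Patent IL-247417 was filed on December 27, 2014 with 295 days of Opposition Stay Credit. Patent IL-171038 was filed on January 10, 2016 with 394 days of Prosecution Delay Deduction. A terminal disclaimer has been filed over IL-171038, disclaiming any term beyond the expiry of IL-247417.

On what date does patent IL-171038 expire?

2034-12-12

Natural term of IL-171038:
  Base: filing + 20 years → 10 January 2036.
  Prosecution Delay Deduction: −394 days → 12 December 2034.
Expiry of referenced patent IL-247417:
  Base: filing + 20 years → 27 December 2034.
  Opposition Stay Credit: +295 days → 18 October 2035.
Terminal disclaimer: IL-171038 expires on the earlier of 12 December 2034 and 18 October 2035.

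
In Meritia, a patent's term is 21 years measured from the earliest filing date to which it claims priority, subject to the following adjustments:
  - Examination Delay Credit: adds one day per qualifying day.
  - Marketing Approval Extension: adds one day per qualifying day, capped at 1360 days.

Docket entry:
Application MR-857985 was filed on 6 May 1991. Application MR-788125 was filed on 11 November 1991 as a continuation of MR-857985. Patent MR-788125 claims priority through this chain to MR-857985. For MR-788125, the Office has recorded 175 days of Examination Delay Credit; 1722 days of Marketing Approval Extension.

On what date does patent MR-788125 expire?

Earliest priority filing: 6 May 1991.
Base term: 6 May 1991 + 21 years → 6 May 2012.
Examination Delay Credit: +175 days → 28 October 2012.
Marketing Approval Extension: 1722 days claimed exceeds the 1360-day cap, so +1360 days → 19 July 2016.

July 19, 2016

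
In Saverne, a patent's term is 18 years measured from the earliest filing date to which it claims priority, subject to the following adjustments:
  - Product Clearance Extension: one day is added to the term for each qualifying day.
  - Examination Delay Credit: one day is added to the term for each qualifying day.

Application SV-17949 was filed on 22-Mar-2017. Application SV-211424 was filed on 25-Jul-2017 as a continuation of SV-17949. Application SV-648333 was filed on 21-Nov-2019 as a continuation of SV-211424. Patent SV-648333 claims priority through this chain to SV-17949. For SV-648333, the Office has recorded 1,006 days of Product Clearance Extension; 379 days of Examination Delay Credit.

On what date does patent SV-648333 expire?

January 5, 2039

Earliest priority filing: 22 March 2017.
Base term: 22 March 2017 + 18 years → 22 March 2035.
Product Clearance Extension: +1006 days → 22 December 2037.
Examination Delay Credit: +379 days → 5 January 2039.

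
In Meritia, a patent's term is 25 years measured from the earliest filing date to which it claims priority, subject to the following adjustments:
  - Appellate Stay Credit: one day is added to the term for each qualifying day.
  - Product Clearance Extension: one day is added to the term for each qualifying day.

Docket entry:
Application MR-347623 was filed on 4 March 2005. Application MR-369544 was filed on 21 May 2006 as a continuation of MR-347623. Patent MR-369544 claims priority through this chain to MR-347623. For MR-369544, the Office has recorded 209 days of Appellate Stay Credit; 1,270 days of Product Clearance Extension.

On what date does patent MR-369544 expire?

Earliest priority filing: 4 March 2005.
Base term: 4 March 2005 + 25 years → 4 March 2030.
Appellate Stay Credit: +209 days → 29 September 2030.
Product Clearance Extension: +1270 days → 22 March 2034.

2034-03-22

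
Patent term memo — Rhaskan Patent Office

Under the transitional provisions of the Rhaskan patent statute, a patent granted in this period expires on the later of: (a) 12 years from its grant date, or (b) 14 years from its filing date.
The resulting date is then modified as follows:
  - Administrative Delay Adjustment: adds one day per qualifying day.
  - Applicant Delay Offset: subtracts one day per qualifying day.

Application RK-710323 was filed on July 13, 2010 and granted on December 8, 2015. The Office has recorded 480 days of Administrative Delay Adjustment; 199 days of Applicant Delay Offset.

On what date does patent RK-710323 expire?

(a) grant + 12 years → 8 December 2027.
(b) filing + 14 years → 13 July 2024.
Later of the two: 8 December 2027.
Administrative Delay Adjustment: +480 days → 1 April 2029.
Applicant Delay Offset: −199 days → 14 September 2028.

September 14, 2028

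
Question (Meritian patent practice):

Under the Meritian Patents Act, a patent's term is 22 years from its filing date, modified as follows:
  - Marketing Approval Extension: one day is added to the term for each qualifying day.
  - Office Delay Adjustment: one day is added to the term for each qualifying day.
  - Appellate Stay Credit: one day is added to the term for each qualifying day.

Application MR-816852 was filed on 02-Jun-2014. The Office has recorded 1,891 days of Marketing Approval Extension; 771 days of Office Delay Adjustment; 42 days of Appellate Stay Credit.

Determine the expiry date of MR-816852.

Base term: filing date + 22 years → 2 June 2036.
Marketing Approval Extension: +1891 days → 6 August 2041.
Office Delay Adjustment: +771 days → 16 September 2043.
Appellate Stay Credit: +42 days → 28 October 2043.

October 28, 2043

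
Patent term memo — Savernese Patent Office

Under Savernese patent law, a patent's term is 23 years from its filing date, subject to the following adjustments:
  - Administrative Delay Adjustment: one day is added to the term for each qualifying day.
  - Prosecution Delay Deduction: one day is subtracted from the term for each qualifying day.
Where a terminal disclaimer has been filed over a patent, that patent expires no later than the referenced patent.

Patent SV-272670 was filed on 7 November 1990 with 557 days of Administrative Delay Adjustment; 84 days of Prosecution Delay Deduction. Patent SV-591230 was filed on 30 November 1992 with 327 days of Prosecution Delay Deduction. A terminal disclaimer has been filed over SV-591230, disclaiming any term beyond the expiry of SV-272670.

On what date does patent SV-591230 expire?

Natural term of SV-591230:
  Base: filing + 23 years → 30 November 2015.
  Prosecution Delay Deduction: −327 days → 7 January 2015.
Expiry of referenced patent SV-272670:
  Base: filing + 23 years → 7 November 2013.
  Administrative Delay Adjustment: +557 days → 18 May 2015.
  Prosecution Delay Deduction: −84 days → 23 February 2015.
Terminal disclaimer: SV-591230 expires on the earlier of 7 January 2015 and 23 February 2015.

2015-01-07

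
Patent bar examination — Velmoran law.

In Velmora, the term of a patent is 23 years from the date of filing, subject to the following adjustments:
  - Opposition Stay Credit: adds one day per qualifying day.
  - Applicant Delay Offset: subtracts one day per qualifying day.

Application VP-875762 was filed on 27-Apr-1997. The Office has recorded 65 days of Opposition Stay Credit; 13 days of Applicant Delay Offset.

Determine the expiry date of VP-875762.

Base term: filing date + 23 years → 27 April 2020.
Opposition Stay Credit: +65 days → 1 July 2020.
Applicant Delay Offset: −13 days → 18 June 2020.

June 18, 2020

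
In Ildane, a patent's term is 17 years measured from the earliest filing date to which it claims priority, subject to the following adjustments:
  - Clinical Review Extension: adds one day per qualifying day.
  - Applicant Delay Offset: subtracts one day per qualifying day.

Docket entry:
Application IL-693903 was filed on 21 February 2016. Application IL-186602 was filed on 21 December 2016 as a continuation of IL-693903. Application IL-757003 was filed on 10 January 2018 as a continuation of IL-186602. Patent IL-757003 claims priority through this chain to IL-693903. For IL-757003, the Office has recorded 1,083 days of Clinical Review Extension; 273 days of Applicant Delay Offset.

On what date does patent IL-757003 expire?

Earliest priority filing: 21 February 2016.
Base term: 21 February 2016 + 17 years → 21 February 2033.
Clinical Review Extension: +1083 days → 9 February 2036.
Applicant Delay Offset: −273 days → 12 May 2035.

May 12, 2035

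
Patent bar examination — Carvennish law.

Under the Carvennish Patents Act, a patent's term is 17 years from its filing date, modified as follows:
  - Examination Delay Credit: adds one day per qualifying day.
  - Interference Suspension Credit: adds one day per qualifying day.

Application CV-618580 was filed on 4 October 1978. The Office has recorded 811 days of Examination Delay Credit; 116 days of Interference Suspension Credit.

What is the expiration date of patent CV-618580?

Base term: filing date + 17 years → 4 October 1995.
Examination Delay Credit: +811 days → 23 December 1997.
Interference Suspension Credit: +116 days → 18 April 1998.

1998-04-18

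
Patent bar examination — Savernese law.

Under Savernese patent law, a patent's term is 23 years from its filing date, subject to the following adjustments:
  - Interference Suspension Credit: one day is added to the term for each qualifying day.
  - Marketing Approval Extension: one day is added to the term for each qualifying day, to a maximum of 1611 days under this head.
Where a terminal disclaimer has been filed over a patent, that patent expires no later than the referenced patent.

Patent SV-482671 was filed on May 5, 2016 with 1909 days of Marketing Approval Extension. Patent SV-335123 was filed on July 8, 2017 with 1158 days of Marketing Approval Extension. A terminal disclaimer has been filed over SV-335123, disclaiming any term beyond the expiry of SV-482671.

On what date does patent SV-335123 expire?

Natural term of SV-335123:
  Base: filing + 23 years → 8 July 2040.
  Marketing Approval Extension: 1158 days (within the 1611-day cap) → +1158 days → 9 September 2043.
Expiry of referenced patent SV-482671:
  Base: filing + 23 years → 5 May 2039.
  Marketing Approval Extension: 1909 days claimed exceeds the 1611-day cap, so +1611 days → 2 October 2043.
Terminal disclaimer: SV-335123 expires on the earlier of 9 September 2043 and 2 October 2043.

2043-09-09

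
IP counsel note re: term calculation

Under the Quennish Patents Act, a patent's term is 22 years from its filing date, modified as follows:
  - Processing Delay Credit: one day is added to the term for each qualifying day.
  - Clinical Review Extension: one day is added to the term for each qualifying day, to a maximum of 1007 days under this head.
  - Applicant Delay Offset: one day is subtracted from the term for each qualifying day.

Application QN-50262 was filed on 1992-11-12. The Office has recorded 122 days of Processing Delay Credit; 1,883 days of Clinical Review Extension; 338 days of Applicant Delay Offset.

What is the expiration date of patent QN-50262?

Base term: filing date + 22 years → 12 November 2014.
Processing Delay Credit: +122 days → 14 March 2015.
Clinical Review Extension: 1883 days claimed exceeds the 1007-day cap, so +1007 days → 15 December 2017.
Applicant Delay Offset: −338 days → 11 January 2017.

2017-01-11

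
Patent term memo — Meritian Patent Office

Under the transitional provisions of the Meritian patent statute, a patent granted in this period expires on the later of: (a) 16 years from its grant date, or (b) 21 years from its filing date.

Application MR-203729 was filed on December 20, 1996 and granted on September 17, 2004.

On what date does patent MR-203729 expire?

(a) grant + 16 years → 17 September 2020.
(b) filing + 21 years → 20 December 2017.
Later of the two: 17 September 2020.

2020-09-17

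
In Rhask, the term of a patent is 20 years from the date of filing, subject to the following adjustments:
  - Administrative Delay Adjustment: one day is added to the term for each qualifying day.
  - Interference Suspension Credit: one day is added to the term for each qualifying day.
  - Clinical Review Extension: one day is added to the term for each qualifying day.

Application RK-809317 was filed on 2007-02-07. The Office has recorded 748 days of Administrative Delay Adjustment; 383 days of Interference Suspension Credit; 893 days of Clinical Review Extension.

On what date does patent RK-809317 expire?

Base term: filing date + 20 years → 7 February 2027.
Administrative Delay Adjustment: +748 days → 24 February 2029.
Interference Suspension Credit: +383 days → 14 March 2030.
Clinical Review Extension: +893 days → 23 August 2032.

August 23, 2032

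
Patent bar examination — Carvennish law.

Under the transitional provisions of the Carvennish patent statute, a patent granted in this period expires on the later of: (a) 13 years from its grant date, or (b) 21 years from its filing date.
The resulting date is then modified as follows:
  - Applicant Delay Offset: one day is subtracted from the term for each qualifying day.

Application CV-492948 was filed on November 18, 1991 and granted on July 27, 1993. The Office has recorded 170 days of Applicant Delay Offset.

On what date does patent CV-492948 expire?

June 1, 2012

(a) grant + 13 years → 27 July 2006.
(b) filing + 21 years → 18 November 2012.
Later of the two: 18 November 2012.
Applicant Delay Offset: −170 days → 1 June 2012.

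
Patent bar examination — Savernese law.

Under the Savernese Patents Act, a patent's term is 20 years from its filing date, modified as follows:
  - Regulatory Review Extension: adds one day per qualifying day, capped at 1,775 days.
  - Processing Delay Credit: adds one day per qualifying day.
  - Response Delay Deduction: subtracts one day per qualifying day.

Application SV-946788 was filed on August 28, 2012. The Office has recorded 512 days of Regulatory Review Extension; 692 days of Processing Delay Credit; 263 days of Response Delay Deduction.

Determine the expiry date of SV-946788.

March 27, 2035

Base term: filing date + 20 years → 28 August 2032.
Regulatory Review Extension: 512 days (within the 1775-day cap) → +512 days → 22 January 2034.
Processing Delay Credit: +692 days → 15 December 2035.
Response Delay Deduction: −263 days → 27 March 2035.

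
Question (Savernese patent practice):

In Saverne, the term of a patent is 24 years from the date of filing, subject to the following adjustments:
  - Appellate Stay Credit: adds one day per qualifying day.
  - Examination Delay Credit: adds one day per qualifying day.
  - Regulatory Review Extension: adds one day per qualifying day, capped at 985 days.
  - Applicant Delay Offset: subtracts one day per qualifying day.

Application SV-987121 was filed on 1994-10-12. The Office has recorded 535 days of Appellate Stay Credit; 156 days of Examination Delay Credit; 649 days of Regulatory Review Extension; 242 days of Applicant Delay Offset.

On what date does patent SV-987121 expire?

Base term: filing date + 24 years → 12 October 2018.
Appellate Stay Credit: +535 days → 30 March 2020.
Examination Delay Credit: +156 days → 2 September 2020.
Regulatory Review Extension: 649 days (within the 985-day cap) → +649 days → 13 June 2022.
Applicant Delay Offset: −242 days → 14 October 2021.

2021-10-14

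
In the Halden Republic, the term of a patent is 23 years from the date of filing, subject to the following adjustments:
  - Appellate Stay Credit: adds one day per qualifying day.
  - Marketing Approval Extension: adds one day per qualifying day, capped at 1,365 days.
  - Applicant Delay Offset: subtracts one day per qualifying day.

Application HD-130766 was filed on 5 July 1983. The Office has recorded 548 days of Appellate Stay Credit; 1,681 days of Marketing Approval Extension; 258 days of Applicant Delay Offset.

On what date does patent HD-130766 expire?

Base term: filing date + 23 years → 5 July 2006.
Appellate Stay Credit: +548 days → 4 January 2008.
Marketing Approval Extension: 1681 days claimed exceeds the 1365-day cap, so +1365 days → 30 September 2011.
Applicant Delay Offset: −258 days → 15 January 2011.

January 15, 2011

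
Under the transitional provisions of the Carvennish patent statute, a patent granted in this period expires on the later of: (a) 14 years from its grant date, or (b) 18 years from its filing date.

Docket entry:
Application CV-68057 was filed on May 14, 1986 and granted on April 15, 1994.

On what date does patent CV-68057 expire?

April 15, 2008

(a) grant + 14 years → 15 April 2008.
(b) filing + 18 years → 14 May 2004.
Later of the two: 15 April 2008.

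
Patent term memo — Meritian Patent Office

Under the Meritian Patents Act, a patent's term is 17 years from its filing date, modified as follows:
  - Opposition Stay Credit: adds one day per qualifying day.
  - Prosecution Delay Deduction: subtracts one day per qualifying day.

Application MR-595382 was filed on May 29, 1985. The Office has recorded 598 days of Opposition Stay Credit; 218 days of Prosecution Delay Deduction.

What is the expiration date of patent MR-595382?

Base term: filing date + 17 years → 29 May 2002.
Opposition Stay Credit: +598 days → 17 January 2004.
Prosecution Delay Deduction: −218 days → 13 June 2003.

2003-06-13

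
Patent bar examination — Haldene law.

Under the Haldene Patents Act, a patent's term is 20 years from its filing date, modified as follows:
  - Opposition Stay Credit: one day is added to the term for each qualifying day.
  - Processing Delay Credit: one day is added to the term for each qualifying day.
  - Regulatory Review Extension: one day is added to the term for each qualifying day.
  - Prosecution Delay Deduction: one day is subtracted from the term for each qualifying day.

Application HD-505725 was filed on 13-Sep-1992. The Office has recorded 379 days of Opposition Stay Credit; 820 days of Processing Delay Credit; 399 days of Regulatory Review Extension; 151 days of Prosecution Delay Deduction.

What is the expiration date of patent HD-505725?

Base term: filing date + 20 years → 13 September 2012.
Opposition Stay Credit: +379 days → 27 September 2013.
Processing Delay Credit: +820 days → 26 December 2015.
Regulatory Review Extension: +399 days → 28 January 2017.
Prosecution Delay Deduction: −151 days → 30 August 2016.

2016-08-30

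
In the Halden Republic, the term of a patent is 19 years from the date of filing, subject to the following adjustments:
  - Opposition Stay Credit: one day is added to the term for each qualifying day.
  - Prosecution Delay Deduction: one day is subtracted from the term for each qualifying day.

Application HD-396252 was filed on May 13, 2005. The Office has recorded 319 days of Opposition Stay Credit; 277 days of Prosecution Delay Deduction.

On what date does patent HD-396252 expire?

June 24, 2024

Base term: filing date + 19 years → 13 May 2024.
Opposition Stay Credit: +319 days → 28 March 2025.
Prosecution Delay Deduction: −277 days → 24 June 2024.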